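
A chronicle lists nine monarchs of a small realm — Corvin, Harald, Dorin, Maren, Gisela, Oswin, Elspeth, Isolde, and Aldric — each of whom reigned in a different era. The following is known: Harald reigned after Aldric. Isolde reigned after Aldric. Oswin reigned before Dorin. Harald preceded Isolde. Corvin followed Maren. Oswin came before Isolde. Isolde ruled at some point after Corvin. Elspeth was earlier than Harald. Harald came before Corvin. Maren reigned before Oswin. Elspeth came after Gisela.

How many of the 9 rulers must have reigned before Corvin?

Directly stated before Corvin: Harald and Maren.
Aldric reaches Corvin via Aldric → Harald → Corvin.
Elspeth reaches Corvin via Elspeth → Harald → Corvin.
Gisela reaches Corvin via Gisela → Elspeth → Harald → Corvin.
That's Aldric, Elspeth, Gisela, Harald, and Maren — 5 in all.

5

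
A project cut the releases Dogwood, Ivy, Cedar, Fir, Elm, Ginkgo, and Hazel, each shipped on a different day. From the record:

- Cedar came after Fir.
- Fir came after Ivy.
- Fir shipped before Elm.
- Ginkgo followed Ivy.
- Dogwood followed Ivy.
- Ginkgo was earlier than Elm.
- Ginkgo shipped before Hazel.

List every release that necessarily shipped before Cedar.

Fir, Ivy

Directly stated before Cedar: Fir.
Ivy reaches Cedar via Ivy → Fir → Cedar.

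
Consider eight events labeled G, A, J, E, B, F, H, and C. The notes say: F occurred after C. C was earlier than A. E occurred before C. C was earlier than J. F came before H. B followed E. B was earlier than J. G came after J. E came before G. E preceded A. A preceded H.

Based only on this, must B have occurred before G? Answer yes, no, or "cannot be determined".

yes

Chain the constraints: B → J → G. Each link is directly stated, so B comes before G.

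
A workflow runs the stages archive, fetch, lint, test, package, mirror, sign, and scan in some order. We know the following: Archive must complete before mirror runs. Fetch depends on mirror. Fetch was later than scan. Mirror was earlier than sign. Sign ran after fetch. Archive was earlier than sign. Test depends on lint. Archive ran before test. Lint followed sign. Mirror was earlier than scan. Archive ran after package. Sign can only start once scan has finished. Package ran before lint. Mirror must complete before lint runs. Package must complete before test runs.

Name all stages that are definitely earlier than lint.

Directly stated before lint: mirror, package, and sign.
Archive reaches lint via archive → mirror → lint.
Fetch reaches lint via fetch → sign → lint.
Scan reaches lint via scan → sign → lint.

archive, fetch, mirror, package, scan, sign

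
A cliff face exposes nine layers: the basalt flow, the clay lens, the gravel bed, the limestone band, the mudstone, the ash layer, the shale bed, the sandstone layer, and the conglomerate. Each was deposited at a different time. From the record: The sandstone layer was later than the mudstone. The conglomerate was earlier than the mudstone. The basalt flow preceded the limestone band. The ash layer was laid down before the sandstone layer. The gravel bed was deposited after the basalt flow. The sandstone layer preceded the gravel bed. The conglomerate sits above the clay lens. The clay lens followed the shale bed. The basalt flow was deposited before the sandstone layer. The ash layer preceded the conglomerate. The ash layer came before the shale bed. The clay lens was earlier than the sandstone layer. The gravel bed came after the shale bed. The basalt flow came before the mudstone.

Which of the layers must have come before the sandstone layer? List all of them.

the ash layer, the basalt flow, the clay lens, the conglomerate, the mudstone, the shale bed

Directly stated before the sandstone layer: the ash layer, the basalt flow, the clay lens, and the mudstone.
The conglomerate reaches the sandstone layer via the conglomerate → the mudstone → the sandstone layer.
The shale bed reaches the sandstone layer via the shale bed → the clay lens → the sandstone layer.
No chain forces the limestone band (or any of the others) ahead of the sandstone layer.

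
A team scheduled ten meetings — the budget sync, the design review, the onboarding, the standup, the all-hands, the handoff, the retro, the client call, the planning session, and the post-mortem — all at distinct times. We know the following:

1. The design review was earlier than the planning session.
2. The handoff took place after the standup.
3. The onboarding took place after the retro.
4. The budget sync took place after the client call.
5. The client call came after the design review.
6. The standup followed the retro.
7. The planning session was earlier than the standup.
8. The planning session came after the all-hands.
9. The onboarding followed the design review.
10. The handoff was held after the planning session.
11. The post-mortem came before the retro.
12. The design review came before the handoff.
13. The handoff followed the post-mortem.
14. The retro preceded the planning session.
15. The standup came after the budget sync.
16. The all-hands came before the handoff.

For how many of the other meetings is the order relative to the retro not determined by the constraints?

Forced before the retro: the post-mortem; forced after the retro: the handoff, the onboarding, the planning session, and the standup.
That leaves the all-hands, the budget sync, the client call, and the design review with no forced order relative to the retro — 4.

4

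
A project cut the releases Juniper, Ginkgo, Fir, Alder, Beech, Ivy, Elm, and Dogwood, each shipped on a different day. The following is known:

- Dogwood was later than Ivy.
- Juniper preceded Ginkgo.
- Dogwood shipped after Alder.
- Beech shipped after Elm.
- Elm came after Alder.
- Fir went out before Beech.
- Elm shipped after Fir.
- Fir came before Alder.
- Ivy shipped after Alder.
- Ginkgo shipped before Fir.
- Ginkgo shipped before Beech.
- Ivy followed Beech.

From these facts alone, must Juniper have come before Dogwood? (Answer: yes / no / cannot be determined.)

yes

Chain the constraints: Juniper → Ginkgo → Beech → Ivy → Dogwood. Each link is directly stated, so Juniper comes before Dogwood.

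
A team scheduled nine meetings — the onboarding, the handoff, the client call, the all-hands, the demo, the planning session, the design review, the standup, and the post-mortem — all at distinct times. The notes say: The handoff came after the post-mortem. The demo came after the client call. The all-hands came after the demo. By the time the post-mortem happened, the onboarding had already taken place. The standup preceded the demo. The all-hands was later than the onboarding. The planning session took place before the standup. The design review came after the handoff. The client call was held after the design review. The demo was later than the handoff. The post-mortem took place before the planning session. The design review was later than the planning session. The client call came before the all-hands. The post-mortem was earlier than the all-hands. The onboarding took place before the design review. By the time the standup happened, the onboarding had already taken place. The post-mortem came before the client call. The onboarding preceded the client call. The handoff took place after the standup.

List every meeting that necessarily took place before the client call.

Directly stated before the client call: the design review, the onboarding, and the post-mortem.
The handoff reaches the client call via the handoff → the design review → the client call.
The planning session reaches the client call via the planning session → the design review → the client call.
The standup reaches the client call via the standup → the handoff → the design review → the client call.
No chain forces the all-hands (or any of the others) ahead of the client call.

the design review, the handoff, the onboarding, the planning session, the post-mortem, the standup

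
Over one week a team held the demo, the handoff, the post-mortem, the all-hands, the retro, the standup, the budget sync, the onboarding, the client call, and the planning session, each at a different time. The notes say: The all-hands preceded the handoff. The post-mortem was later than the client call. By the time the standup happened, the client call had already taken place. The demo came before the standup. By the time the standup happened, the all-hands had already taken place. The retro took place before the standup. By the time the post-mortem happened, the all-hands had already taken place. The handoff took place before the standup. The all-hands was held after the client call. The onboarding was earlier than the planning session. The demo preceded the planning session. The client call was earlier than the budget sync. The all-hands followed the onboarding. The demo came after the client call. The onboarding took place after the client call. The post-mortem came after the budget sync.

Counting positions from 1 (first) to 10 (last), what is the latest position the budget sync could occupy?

The budget sync must come before the post-mortem — 1 meeting forced after it.
Everything else can be placed before the budget sync in some valid order, so the budget sync can sit as late as position 10 − 1 = 9.

9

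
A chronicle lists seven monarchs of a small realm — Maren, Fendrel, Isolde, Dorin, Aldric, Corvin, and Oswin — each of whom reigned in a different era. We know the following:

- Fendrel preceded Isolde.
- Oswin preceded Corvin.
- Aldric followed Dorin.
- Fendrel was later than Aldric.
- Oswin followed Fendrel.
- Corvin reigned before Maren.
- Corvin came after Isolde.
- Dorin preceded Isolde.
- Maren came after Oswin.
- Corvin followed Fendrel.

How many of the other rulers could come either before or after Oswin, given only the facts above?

1

Forced before Oswin: Aldric, Dorin, and Fendrel; forced after Oswin: Corvin and Maren.
That leaves Isolde with no forced order relative to Oswin — 1.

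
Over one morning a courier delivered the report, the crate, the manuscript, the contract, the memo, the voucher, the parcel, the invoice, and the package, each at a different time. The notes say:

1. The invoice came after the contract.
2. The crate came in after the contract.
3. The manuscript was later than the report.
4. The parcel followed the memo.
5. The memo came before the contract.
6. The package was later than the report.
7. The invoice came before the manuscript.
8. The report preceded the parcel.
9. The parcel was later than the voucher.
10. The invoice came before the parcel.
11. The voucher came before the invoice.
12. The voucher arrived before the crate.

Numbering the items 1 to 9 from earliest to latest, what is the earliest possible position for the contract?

The memo must come before the contract — 1 forced predecessor.
Nothing else is forced ahead of the contract, so its earliest slot is position 1 + 1 = 2.

2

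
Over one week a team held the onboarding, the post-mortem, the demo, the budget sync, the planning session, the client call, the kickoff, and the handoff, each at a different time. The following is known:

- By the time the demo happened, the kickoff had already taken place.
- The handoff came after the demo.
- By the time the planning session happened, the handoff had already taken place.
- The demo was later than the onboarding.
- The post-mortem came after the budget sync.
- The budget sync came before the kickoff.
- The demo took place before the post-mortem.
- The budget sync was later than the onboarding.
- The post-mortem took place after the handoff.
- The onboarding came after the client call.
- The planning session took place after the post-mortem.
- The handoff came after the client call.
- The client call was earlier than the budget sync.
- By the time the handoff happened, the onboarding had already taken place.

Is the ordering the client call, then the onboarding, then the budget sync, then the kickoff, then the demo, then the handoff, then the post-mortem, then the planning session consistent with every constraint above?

yes

Check each stated constraint against the proposed order — e.g. the onboarding is ahead of the handoff; the client call is ahead of the handoff. Every pair is in the required order; nothing is violated.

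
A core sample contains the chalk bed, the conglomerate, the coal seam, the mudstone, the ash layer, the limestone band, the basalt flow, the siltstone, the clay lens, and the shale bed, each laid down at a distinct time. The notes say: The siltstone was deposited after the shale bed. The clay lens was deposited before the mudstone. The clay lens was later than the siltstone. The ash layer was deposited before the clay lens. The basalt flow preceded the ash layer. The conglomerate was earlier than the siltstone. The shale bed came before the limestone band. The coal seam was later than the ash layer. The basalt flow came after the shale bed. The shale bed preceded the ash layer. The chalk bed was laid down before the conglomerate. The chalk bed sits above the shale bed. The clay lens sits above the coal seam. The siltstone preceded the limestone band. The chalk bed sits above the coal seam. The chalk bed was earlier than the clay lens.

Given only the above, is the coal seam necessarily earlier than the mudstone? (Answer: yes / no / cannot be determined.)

Chain the constraints: the coal seam → the clay lens → the mudstone. Each link is directly stated, so the coal seam comes before the mudstone.

yes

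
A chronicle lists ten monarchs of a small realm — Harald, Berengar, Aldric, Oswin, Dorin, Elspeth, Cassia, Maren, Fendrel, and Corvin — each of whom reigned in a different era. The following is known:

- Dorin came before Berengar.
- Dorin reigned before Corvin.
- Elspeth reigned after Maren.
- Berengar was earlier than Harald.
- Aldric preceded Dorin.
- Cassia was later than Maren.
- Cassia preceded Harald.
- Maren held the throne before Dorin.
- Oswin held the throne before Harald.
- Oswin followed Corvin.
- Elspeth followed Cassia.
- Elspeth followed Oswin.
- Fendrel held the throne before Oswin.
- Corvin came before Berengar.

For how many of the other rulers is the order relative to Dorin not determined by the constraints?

2

Forced before Dorin: Aldric and Maren; forced after Dorin: Berengar, Corvin, Elspeth, Harald, and Oswin.
That leaves Cassia and Fendrel with no forced order relative to Dorin — 2.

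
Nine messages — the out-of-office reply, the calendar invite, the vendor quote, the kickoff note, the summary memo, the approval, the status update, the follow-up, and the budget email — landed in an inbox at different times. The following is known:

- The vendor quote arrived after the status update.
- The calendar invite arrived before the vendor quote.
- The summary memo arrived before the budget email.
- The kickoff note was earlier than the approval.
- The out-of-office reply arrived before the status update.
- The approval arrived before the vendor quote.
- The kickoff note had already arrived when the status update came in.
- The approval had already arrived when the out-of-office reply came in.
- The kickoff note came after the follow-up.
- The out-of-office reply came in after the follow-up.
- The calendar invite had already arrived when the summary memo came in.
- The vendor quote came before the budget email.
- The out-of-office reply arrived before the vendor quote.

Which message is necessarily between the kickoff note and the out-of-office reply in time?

Tracing the constraints gives the kickoff note → the approval → the out-of-office reply, so the approval sits after the kickoff note and before the out-of-office reply.
No other message is forced both after the kickoff note and before the out-of-office reply.

the approval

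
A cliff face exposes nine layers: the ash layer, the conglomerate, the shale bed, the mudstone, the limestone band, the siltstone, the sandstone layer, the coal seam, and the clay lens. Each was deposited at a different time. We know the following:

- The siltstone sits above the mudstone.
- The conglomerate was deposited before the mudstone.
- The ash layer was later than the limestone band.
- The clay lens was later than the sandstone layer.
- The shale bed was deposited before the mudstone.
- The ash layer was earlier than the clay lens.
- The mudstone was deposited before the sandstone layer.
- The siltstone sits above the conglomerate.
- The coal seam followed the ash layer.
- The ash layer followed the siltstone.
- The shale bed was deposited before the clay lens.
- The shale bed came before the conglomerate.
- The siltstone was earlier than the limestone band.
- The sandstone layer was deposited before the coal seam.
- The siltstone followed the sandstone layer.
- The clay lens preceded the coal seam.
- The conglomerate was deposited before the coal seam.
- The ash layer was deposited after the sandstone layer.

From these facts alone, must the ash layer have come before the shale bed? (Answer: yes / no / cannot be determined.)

Tracing the constraints gives the shale bed → the conglomerate → the siltstone → the ash layer, so the shale bed must come before the ash layer.
That means the ash layer cannot be before the shale bed.

no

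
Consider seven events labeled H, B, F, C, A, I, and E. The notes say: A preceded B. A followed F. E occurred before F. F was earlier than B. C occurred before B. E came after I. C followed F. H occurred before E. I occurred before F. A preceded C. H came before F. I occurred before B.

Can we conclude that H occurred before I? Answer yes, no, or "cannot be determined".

No chain of stated constraints runs from H to I, and none runs from I to H either.
So the relative order of H and I is not fixed by the given facts.

cannot be determined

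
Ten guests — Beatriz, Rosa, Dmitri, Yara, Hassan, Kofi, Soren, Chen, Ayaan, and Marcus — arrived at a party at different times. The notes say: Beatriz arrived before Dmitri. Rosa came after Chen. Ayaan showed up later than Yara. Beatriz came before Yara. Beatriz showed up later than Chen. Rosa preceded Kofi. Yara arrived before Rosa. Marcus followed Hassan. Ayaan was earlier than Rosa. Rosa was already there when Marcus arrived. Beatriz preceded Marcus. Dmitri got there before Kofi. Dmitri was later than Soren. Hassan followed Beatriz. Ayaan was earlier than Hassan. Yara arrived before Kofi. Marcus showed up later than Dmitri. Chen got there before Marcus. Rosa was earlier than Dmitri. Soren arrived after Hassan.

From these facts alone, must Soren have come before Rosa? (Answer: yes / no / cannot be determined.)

cannot be determined

No chain of stated constraints runs from Soren to Rosa, and none runs from Rosa to Soren either.
So the relative order of Soren and Rosa is not fixed by the given facts.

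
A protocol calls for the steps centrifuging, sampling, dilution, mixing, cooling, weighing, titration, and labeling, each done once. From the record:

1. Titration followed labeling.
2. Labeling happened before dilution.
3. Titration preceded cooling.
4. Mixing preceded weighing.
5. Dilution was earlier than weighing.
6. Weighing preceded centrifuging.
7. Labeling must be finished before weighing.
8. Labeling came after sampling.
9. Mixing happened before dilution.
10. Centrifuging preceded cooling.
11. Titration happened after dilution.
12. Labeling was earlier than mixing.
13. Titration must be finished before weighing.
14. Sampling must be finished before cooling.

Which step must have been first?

Sampling has a chain of constraints placing it before every other step, so sampling must be first.

sampling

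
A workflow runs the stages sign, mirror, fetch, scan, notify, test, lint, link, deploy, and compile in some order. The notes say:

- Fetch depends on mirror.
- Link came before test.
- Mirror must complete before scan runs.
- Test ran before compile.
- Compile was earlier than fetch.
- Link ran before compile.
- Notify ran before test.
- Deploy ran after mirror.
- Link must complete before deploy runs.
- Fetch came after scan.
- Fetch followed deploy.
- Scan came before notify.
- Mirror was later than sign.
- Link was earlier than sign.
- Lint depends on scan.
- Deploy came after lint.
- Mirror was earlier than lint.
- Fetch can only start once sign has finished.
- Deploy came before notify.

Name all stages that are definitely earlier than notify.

Directly stated before notify: deploy and scan.
Link reaches notify via link → deploy → notify.
Lint reaches notify via lint → deploy → notify.
Mirror reaches notify via mirror → scan → notify.
Likewise sign reaches notify by chaining the stated constraints.

deploy, link, lint, mirror, scan, sign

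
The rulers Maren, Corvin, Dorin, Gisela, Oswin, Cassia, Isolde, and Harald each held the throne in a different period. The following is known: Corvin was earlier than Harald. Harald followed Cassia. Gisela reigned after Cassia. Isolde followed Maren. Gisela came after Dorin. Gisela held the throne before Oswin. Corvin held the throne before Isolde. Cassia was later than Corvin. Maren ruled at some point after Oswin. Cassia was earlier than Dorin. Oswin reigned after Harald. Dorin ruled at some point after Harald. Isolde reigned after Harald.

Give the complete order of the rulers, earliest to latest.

The constraints fix every adjacent pair, so only one ordering works:
Corvin → Cassia → Harald → Dorin → Gisela → Oswin → Maren → Isolde.

Corvin, Cassia, Harald, Dorin, Gisela, Oswin, Maren, Isolde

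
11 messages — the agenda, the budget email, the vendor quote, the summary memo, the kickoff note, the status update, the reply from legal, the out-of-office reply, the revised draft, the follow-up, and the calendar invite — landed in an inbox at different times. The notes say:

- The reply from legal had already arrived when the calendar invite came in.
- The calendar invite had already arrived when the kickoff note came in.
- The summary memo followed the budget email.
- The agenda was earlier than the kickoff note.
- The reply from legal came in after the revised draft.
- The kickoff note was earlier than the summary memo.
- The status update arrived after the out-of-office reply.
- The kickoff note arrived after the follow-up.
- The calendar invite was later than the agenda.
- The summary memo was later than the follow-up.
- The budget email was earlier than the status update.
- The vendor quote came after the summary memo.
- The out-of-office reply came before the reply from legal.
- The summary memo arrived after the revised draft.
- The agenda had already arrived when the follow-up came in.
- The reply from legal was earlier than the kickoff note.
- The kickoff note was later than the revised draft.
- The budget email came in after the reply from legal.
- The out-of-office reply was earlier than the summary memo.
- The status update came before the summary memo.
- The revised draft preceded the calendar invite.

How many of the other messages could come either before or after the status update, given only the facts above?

4

Forced before the status update: the budget email, the out-of-office reply, the reply from legal, and the revised draft; forced after the status update: the summary memo and the vendor quote.
That leaves the agenda, the calendar invite, the follow-up, and the kickoff note with no forced order relative to the status update — 4.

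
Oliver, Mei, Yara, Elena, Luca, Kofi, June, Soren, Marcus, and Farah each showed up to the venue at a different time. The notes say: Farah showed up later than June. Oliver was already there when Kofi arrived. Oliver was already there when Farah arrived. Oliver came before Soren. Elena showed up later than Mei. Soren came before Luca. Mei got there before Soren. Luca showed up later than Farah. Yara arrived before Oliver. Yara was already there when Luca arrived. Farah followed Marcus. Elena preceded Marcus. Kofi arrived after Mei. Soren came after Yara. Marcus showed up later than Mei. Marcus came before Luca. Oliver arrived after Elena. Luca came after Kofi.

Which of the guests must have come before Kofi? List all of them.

Directly stated before Kofi: Mei and Oliver.
Elena reaches Kofi via Elena → Oliver → Kofi.
Yara reaches Kofi via Yara → Oliver → Kofi.
No chain forces Marcus (or any of the others) ahead of Kofi.

Elena, Mei, Oliver, Yara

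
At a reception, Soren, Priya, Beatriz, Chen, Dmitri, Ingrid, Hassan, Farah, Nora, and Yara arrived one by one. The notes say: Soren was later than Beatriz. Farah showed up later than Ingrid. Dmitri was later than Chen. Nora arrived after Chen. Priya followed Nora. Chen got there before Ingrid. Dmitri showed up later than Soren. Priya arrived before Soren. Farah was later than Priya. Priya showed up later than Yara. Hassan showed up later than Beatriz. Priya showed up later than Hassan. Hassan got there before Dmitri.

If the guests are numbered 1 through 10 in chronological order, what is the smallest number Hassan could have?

2

Beatriz must come before Hassan — 1 forced predecessor.
Nothing else is forced ahead of Hassan, so their earliest slot is position 1 + 1 = 2.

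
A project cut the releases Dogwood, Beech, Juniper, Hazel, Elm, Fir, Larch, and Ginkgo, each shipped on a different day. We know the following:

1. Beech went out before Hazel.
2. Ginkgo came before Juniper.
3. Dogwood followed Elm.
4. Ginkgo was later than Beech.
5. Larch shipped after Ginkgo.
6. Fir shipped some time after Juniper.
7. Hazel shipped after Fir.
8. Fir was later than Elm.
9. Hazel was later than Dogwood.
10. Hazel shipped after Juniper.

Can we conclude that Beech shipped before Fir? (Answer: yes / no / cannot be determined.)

Chain the constraints: Beech → Ginkgo → Juniper → Fir. Each link is directly stated, so Beech comes before Fir.

yes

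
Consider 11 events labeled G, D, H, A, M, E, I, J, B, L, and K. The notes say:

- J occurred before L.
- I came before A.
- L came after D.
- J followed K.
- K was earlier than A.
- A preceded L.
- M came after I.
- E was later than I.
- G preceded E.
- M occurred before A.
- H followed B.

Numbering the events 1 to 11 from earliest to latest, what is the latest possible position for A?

A must come before L — 1 event forced after it.
Everything else can be placed before A in some valid order, so A can sit as late as position 11 − 1 = 10.

10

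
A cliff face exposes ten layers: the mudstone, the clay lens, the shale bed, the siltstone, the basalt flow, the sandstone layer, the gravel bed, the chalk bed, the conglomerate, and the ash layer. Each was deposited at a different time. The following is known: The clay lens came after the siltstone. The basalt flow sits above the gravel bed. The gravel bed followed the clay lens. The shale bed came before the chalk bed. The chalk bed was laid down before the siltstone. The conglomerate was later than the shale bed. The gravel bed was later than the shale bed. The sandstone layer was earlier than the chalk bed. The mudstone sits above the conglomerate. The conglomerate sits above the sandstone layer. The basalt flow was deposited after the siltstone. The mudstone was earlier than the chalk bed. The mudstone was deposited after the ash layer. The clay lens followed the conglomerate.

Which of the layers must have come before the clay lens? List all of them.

the ash layer, the chalk bed, the conglomerate, the mudstone, the sandstone layer, the shale bed, the siltstone

Directly stated before the clay lens: the conglomerate and the siltstone.
The ash layer reaches the clay lens via the ash layer → the mudstone → the chalk bed → the siltstone → the clay lens.
The chalk bed reaches the clay lens via the chalk bed → the siltstone → the clay lens.
The mudstone reaches the clay lens via the mudstone → the chalk bed → the siltstone → the clay lens.
Likewise the sandstone layer and the shale bed each reach the clay lens by chaining the stated constraints.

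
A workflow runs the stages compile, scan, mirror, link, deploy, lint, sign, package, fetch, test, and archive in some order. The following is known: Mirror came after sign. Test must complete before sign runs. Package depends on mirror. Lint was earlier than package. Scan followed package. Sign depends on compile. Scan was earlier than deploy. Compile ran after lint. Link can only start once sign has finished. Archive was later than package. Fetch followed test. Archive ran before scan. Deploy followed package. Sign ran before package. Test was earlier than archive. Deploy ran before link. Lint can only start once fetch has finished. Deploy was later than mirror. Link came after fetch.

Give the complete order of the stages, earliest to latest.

The constraints fix every adjacent pair, so only one ordering works:
test → fetch → lint → compile → sign → mirror → package → archive → scan → deploy → link.

test, fetch, lint, compile, sign, mirror, package, archive, scan, deploy, link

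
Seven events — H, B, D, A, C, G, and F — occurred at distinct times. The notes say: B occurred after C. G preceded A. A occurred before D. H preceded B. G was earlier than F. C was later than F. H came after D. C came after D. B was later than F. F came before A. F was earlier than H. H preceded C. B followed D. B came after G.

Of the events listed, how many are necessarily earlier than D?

Directly stated before D: A.
F reaches D via F → A → D.
G reaches D via G → A → D.
That's A, F, and G — 3 in all.

3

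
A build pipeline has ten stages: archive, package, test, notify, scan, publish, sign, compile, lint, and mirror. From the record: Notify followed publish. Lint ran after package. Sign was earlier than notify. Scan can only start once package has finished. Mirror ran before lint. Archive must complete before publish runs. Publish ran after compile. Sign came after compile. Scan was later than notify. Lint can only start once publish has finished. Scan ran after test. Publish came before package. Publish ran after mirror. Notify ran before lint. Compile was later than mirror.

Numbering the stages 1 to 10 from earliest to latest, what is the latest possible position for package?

Package must come before lint and scan — 2 stages forced after it.
Everything else can be placed before package in some valid order, so package can sit as late as position 10 − 2 = 8.

8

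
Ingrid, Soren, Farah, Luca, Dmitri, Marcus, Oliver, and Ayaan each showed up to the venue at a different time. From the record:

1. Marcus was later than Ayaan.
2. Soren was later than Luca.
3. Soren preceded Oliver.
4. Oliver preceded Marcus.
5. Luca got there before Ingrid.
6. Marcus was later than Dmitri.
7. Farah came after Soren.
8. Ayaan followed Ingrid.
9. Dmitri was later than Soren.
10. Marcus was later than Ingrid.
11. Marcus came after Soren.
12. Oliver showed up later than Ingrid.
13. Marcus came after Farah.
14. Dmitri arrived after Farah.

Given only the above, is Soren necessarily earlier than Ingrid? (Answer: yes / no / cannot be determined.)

cannot be determined

No chain of stated constraints runs from Soren to Ingrid, and none runs from Ingrid to Soren either.
So the relative order of Soren and Ingrid is not fixed by the given facts.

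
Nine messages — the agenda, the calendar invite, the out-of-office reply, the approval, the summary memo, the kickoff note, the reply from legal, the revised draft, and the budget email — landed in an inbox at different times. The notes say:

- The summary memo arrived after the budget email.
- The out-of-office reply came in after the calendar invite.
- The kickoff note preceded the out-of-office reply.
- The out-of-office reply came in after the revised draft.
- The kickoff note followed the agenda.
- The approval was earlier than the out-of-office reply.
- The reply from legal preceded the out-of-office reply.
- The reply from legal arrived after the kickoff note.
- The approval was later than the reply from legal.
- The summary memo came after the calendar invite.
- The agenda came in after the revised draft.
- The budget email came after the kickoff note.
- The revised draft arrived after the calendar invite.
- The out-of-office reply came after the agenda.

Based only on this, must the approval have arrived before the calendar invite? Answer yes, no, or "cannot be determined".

Tracing the constraints gives the calendar invite → the revised draft → the agenda → the kickoff note → the reply from legal → the approval, so the calendar invite must come before the approval.
That means the approval cannot be before the calendar invite.

no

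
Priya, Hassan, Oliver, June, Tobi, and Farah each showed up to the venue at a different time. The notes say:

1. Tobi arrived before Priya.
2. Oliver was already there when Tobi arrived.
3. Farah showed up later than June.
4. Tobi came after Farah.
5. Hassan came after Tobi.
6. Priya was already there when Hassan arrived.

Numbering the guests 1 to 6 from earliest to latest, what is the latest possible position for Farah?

3

Farah must come before Hassan, Priya, and Tobi — 3 guests forced after them.
Everything else can be placed before Farah in some valid order, so Farah can sit as late as position 6 − 3 = 3.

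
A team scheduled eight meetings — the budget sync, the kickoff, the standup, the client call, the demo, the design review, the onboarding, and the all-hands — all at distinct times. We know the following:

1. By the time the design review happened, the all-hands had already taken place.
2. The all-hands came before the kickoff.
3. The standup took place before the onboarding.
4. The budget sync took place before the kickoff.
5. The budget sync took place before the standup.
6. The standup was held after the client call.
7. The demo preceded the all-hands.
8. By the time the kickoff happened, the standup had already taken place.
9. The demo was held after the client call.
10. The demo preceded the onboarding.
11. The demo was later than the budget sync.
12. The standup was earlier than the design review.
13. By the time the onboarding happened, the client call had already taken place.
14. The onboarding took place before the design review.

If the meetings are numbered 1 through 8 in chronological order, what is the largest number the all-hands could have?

The all-hands must come before the design review and the kickoff — 2 meetings forced after it.
Everything else can be placed before the all-hands in some valid order, so the all-hands can sit as late as position 8 − 2 = 6.

6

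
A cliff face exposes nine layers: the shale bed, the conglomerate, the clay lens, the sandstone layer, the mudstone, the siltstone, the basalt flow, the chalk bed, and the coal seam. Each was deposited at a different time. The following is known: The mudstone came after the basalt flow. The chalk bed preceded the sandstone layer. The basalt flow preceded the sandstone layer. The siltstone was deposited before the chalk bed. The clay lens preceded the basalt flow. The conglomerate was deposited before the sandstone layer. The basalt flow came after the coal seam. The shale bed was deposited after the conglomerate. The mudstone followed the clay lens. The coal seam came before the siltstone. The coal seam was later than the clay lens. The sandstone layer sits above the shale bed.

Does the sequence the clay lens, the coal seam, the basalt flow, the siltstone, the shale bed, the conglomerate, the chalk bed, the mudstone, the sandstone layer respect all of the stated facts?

The constraints require the conglomerate before the shale bed, but in the proposed sequence the shale bed appears ahead of the conglomerate. That one violation is enough.

no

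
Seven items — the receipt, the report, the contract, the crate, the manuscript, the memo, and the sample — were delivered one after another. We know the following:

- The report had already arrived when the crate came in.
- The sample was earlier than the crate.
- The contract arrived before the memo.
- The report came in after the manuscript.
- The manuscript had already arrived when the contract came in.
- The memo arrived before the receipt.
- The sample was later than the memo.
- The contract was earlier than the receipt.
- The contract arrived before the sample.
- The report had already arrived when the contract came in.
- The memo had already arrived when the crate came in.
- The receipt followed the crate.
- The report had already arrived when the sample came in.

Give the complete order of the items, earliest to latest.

the manuscript, the report, the contract, the memo, the sample, the crate, the receipt

The constraints fix every adjacent pair, so only one ordering works:
the manuscript → the report → the contract → the memo → the sample → the crate → the receipt.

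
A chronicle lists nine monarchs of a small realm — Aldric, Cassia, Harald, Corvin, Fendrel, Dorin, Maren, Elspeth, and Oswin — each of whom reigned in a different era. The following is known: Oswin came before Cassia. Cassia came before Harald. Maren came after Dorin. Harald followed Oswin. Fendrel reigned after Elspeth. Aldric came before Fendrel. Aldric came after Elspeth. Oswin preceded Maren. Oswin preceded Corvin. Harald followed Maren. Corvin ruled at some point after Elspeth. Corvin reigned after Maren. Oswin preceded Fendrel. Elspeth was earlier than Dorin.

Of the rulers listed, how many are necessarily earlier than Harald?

5

Directly stated before Harald: Cassia, Maren, and Oswin.
Dorin reaches Harald via Dorin → Maren → Harald.
Elspeth reaches Harald via Elspeth → Dorin → Maren → Harald.
No chain forces Aldric (or any of the others) ahead of Harald.
That's Cassia, Dorin, Elspeth, Maren, and Oswin — 5 in all.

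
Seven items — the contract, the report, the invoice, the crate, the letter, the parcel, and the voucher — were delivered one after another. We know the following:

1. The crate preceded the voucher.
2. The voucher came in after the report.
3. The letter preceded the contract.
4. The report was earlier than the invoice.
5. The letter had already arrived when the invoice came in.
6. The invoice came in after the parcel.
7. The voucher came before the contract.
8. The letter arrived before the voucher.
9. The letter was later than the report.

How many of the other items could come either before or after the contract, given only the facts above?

Forced before the contract: the crate, the letter, the report, and the voucher.
That leaves the invoice and the parcel with no forced order relative to the contract — 2.

2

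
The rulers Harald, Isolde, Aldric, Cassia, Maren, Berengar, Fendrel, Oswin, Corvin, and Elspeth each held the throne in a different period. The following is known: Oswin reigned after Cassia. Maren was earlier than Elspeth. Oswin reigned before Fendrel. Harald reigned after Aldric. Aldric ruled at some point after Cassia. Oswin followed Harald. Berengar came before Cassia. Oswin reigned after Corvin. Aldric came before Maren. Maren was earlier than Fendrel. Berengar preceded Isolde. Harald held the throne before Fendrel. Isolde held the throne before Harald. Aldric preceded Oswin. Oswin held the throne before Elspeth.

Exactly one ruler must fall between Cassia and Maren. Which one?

Tracing the constraints gives Cassia → Aldric → Maren, so Aldric sits after Cassia and before Maren.
No other ruler is forced both after Cassia and before Maren.

Aldric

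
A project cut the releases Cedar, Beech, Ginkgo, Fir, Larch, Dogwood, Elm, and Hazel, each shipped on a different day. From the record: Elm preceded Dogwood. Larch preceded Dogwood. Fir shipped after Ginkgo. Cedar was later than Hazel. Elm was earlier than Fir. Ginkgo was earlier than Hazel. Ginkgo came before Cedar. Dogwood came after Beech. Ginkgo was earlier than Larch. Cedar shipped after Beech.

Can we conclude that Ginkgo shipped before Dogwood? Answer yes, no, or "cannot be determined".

yes

Chain the constraints: Ginkgo → Larch → Dogwood. Each link is directly stated, so Ginkgo comes before Dogwood.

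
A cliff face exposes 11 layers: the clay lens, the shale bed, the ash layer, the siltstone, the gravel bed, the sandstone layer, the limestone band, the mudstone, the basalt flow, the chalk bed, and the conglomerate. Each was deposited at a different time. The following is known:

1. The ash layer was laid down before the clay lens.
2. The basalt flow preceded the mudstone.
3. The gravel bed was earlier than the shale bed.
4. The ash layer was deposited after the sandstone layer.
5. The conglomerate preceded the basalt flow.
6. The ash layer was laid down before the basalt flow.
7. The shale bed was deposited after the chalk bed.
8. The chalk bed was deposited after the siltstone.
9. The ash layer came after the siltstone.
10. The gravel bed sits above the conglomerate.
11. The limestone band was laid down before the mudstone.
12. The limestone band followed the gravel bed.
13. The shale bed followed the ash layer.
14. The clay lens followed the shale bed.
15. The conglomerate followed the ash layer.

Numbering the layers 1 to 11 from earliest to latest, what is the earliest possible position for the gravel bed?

5

The ash layer, the conglomerate, the sandstone layer, and the siltstone must all come before the gravel bed — 4 forced predecessors.
Nothing else is forced ahead of the gravel bed, so its earliest slot is position 4 + 1 = 5.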